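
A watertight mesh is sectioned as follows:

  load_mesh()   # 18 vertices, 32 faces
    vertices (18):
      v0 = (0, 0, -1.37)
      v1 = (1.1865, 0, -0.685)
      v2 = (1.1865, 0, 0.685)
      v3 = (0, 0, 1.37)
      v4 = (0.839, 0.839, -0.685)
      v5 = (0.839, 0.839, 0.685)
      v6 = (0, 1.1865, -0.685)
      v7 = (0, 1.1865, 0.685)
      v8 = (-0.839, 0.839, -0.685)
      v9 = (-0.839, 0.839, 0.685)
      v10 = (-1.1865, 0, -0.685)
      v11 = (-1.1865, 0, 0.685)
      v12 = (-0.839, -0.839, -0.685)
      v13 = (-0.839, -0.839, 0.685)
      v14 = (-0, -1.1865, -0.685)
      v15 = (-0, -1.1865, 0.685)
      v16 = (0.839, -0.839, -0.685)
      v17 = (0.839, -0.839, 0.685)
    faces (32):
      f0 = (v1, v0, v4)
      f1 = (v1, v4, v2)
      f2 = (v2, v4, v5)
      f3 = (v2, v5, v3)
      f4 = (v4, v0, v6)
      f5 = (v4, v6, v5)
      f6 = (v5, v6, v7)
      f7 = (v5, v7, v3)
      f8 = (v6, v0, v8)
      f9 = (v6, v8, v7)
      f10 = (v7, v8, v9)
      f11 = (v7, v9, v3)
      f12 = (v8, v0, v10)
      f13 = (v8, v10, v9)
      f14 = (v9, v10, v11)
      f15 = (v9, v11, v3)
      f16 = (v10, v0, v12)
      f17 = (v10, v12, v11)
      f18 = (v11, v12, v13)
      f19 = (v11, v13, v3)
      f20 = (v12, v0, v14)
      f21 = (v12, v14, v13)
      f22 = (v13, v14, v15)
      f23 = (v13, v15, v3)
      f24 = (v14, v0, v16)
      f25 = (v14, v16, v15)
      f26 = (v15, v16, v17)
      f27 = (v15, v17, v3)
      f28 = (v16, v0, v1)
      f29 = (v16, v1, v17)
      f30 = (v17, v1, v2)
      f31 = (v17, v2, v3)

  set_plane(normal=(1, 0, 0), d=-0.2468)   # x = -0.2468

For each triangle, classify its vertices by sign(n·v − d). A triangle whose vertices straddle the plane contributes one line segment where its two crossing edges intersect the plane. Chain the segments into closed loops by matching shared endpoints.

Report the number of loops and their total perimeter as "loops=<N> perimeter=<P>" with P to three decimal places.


loops=1 perimeter=7.623

Straddling triangles (12 of 32):
  (v6,v0,v8) [++-] → (-0.2468, 0.2468, -1.1685)–(-0.2468, 1.08428, -0.685)  len=0.9670
  (v6,v8,v7) [+-+] → (-0.2468, 1.08428, -0.685)–(-0.2468, 1.08428, 0.282001)  len=0.9670
  (v7,v8,v9) [+--] → (-0.2468, 1.08428, 0.282001)–(-0.2468, 1.08428, 0.685)  len=0.4030
  (v7,v9,v3) [+-+] → (-0.2468, 1.08428, 0.685)–(-0.2468, 0.2468, 1.1685)  len=0.9670
  (v8,v0,v10) [-+-] → (-0.2468, 0.2468, -1.1685)–(-0.2468, 0, -1.22752)  len=0.2538
  (v9,v11,v3) [--+] → (-0.2468, 0, 1.22752)–(-0.2468, 0.2468, 1.1685)  len=0.2538
  (v10,v0,v12) [-+-] → (-0.2468, 0, -1.22752)–(-0.2468, -0.2468, -1.1685)  len=0.2538
  (v11,v13,v3) [--+] → (-0.2468, -0.2468, 1.1685)–(-0.2468, 0, 1.22752)  len=0.2538
  (v12,v0,v14) [-++] → (-0.2468, -0.2468, -1.1685)–(-0.2468, -1.08428, -0.685)  len=0.9670
  (v12,v14,v13) [-+-] → (-0.2468, -1.08428, -0.685)–(-0.2468, -1.08428, -0.282001)  len=0.4030
  (v13,v14,v15) [-++] → (-0.2468, -1.08428, -0.282001)–(-0.2468, -1.08428, 0.685)  len=0.9670
  (v13,v15,v3) [-++] → (-0.2468, -1.08428, 0.685)–(-0.2468, -0.2468, 1.1685)  len=0.9670

Chained into 1 loop(s):
  loop 1: 12 segments, perimeter = 7.6231
Total perimeter = 7.623


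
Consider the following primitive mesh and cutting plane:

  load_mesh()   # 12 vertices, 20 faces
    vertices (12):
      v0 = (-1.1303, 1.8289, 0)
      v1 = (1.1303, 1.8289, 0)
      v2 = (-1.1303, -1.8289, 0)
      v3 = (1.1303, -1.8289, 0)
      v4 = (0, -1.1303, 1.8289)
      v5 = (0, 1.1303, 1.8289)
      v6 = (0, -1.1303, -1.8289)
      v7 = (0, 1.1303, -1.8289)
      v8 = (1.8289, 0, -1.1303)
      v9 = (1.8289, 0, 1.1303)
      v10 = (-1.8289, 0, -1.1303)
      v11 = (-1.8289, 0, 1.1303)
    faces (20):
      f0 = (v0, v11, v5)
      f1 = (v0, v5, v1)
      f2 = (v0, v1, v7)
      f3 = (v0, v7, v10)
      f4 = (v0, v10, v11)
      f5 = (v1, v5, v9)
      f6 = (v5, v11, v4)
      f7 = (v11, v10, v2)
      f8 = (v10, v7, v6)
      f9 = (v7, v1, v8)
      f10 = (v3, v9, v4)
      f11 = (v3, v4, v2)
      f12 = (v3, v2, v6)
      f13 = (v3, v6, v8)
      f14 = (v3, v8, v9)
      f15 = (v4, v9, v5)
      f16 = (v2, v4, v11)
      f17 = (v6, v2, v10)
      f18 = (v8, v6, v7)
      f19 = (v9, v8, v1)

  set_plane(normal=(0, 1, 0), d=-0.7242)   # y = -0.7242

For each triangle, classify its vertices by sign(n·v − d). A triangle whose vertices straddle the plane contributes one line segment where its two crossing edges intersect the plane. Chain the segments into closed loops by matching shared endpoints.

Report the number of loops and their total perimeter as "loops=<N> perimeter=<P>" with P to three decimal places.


Straddling triangles (10 of 20):
  (v5,v11,v4) [++-] → (-0.657097, -0.7242, 1.5779)–(0, -0.7242, 1.8289)  len=0.7034
  (v11,v10,v2) [++-] → (-1.55227, -0.7242, -0.682729)–(-1.55227, -0.7242, 0.682729)  len=1.3655
  (v10,v7,v6) [++-] → (0, -0.7242, -1.8289)–(-0.657097, -0.7242, -1.5779)  len=0.7034
  (v3,v9,v4) [-+-] → (1.55227, -0.7242, 0.682729)–(0.657097, -0.7242, 1.5779)  len=1.2660
  (v3,v6,v8) [--+] → (0.657097, -0.7242, -1.5779)–(1.55227, -0.7242, -0.682729)  len=1.2660
  (v3,v8,v9) [-++] → (1.55227, -0.7242, -0.682729)–(1.55227, -0.7242, 0.682729)  len=1.3655
  (v4,v9,v5) [-++] → (0.657097, -0.7242, 1.5779)–(0, -0.7242, 1.8289)  len=0.7034
  (v2,v4,v11) [--+] → (-0.657097, -0.7242, 1.5779)–(-1.55227, -0.7242, 0.682729)  len=1.2660
  (v6,v2,v10) [--+] → (-1.55227, -0.7242, -0.682729)–(-0.657097, -0.7242, -1.5779)  len=1.2660
  (v8,v6,v7) [+-+] → (0.657097, -0.7242, -1.5779)–(0, -0.7242, -1.8289)  len=0.7034

Chained into 1 loop(s):
  loop 1: 10 segments, perimeter = 10.6084
Total perimeter = 10.608

loops=1 perimeter=10.608


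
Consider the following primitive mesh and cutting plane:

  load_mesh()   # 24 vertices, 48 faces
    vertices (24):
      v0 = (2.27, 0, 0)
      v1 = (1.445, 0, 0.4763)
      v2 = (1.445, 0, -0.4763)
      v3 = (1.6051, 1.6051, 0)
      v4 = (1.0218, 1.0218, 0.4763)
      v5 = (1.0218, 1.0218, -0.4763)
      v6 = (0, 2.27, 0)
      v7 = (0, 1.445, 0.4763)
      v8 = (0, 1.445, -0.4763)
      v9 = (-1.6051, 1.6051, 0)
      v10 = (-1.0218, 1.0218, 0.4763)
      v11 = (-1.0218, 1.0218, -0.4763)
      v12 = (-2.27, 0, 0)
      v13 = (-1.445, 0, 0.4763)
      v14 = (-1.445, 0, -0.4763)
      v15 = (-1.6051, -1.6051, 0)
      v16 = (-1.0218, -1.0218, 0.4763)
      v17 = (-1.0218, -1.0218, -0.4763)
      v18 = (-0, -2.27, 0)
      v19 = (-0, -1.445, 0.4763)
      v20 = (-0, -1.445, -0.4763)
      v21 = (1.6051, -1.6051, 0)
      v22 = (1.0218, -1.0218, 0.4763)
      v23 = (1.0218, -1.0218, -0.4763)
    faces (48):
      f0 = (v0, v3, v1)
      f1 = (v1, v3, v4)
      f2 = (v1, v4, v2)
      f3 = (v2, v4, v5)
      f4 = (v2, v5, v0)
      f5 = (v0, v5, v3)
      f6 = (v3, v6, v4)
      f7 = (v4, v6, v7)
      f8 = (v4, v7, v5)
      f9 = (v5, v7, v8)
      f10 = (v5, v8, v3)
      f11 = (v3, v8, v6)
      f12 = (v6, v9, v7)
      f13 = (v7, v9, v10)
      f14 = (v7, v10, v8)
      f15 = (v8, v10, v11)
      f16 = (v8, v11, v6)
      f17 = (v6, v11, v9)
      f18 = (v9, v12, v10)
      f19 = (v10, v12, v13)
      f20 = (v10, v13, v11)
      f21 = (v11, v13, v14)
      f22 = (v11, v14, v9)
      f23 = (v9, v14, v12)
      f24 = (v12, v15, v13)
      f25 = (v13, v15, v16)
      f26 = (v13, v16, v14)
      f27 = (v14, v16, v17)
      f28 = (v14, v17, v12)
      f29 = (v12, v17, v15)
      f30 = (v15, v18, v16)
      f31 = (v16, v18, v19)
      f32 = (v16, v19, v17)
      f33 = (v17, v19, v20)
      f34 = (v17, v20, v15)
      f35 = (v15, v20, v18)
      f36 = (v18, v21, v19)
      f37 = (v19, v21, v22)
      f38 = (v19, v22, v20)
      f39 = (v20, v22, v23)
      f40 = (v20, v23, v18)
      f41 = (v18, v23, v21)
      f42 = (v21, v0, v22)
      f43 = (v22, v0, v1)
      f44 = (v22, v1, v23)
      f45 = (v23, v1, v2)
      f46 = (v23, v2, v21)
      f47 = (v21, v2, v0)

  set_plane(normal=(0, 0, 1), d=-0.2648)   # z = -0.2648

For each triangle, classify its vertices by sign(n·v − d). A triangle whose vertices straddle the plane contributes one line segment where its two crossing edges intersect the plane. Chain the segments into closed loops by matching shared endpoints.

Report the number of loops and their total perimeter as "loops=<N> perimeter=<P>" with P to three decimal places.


loops=2 perimeter=19.938

Straddling triangles (32 of 48):
  (v1,v4,v2) [++-] → (1.35104, 0.226864, -0.2648)–(1.445, 0, -0.2648)  len=0.2456
  (v2,v4,v5) [-+-] → (1.35104, 0.226864, -0.2648)–(1.0218, 1.0218, -0.2648)  len=0.8604
  (v2,v5,v0) [--+] → (1.57606, 0.568072, -0.2648)–(1.81134, 0, -0.2648)  len=0.6149
  (v0,v5,v3) [+-+] → (1.57606, 0.568072, -0.2648)–(1.28081, 1.28081, -0.2648)  len=0.7715
  (v4,v7,v5) [++-] → (0.794936, 1.11576, -0.2648)–(1.0218, 1.0218, -0.2648)  len=0.2456
  (v5,v7,v8) [-+-] → (0.794936, 1.11576, -0.2648)–(0, 1.445, -0.2648)  len=0.8604
  (v5,v8,v3) [--+] → (0.712741, 1.51609, -0.2648)–(1.28081, 1.28081, -0.2648)  len=0.6149
  (v3,v8,v6) [+-+] → (0.712741, 1.51609, -0.2648)–(0, 1.81134, -0.2648)  len=0.7715
  (v7,v10,v8) [++-] → (-0.226864, 1.35104, -0.2648)–(0, 1.445, -0.2648)  len=0.2456
  (v8,v10,v11) [-+-] → (-0.226864, 1.35104, -0.2648)–(-1.0218, 1.0218, -0.2648)  len=0.8604
  (v8,v11,v6) [--+] → (-0.568072, 1.57606, -0.2648)–(0, 1.81134, -0.2648)  len=0.6149
  (v6,v11,v9) [+-+] → (-0.568072, 1.57606, -0.2648)–(-1.28081, 1.28081, -0.2648)  len=0.7715
  (v10,v13,v11) [++-] → (-1.11576, 0.794936, -0.2648)–(-1.0218, 1.0218, -0.2648)  len=0.2456
  (v11,v13,v14) [-+-] → (-1.11576, 0.794936, -0.2648)–(-1.445, 0, -0.2648)  len=0.8604
  (v11,v14,v9) [--+] → (-1.51609, 0.712741, -0.2648)–(-1.28081, 1.28081, -0.2648)  len=0.6149
  (v9,v14,v12) [+-+] → (-1.51609, 0.712741, -0.2648)–(-1.81134, 0, -0.2648)  len=0.7715
  (v13,v16,v14) [++-] → (-1.35104, -0.226864, -0.2648)–(-1.445, 0, -0.2648)  len=0.2456
  (v14,v16,v17) [-+-] → (-1.35104, -0.226864, -0.2648)–(-1.0218, -1.0218, -0.2648)  len=0.8604
  (v14,v17,v12) [--+] → (-1.57606, -0.568072, -0.2648)–(-1.81134, 0, -0.2648)  len=0.6149
  (v12,v17,v15) [+-+] → (-1.57606, -0.568072, -0.2648)–(-1.28081, -1.28081, -0.2648)  len=0.7715
  (v16,v19,v17) [++-] → (-0.794936, -1.11576, -0.2648)–(-1.0218, -1.0218, -0.2648)  len=0.2456
  (v17,v19,v20) [-+-] → (-0.794936, -1.11576, -0.2648)–(0, -1.445, -0.2648)  len=0.8604
  (v17,v20,v15) [--+] → (-0.712741, -1.51609, -0.2648)–(-1.28081, -1.28081, -0.2648)  len=0.6149
  (v15,v20,v18) [+-+] → (-0.712741, -1.51609, -0.2648)–(0, -1.81134, -0.2648)  len=0.7715
  (v19,v22,v20) [++-] → (0.226864, -1.35104, -0.2648)–(0, -1.445, -0.2648)  len=0.2456
  (v20,v22,v23) [-+-] → (0.226864, -1.35104, -0.2648)–(1.0218, -1.0218, -0.2648)  len=0.8604
  (v20,v23,v18) [--+] → (0.568072, -1.57606, -0.2648)–(0, -1.81134, -0.2648)  len=0.6149
  (v18,v23,v21) [+-+] → (0.568072, -1.57606, -0.2648)–(1.28081, -1.28081, -0.2648)  len=0.7715
  (v22,v1,v23) [++-] → (1.11576, -0.794936, -0.2648)–(1.0218, -1.0218, -0.2648)  len=0.2456
  (v23,v1,v2) [-+-] → (1.11576, -0.794936, -0.2648)–(1.445, 0, -0.2648)  len=0.8604
  (v23,v2,v21) [--+] → (1.51609, -0.712741, -0.2648)–(1.28081, -1.28081, -0.2648)  len=0.6149
  (v21,v2,v0) [+-+] → (1.51609, -0.712741, -0.2648)–(1.81134, 0, -0.2648)  len=0.7715

Chained into 2 loop(s):
  loop 1: 16 segments, perimeter = 8.8478
  loop 2: 16 segments, perimeter = 11.0907
Total perimeter = 19.938


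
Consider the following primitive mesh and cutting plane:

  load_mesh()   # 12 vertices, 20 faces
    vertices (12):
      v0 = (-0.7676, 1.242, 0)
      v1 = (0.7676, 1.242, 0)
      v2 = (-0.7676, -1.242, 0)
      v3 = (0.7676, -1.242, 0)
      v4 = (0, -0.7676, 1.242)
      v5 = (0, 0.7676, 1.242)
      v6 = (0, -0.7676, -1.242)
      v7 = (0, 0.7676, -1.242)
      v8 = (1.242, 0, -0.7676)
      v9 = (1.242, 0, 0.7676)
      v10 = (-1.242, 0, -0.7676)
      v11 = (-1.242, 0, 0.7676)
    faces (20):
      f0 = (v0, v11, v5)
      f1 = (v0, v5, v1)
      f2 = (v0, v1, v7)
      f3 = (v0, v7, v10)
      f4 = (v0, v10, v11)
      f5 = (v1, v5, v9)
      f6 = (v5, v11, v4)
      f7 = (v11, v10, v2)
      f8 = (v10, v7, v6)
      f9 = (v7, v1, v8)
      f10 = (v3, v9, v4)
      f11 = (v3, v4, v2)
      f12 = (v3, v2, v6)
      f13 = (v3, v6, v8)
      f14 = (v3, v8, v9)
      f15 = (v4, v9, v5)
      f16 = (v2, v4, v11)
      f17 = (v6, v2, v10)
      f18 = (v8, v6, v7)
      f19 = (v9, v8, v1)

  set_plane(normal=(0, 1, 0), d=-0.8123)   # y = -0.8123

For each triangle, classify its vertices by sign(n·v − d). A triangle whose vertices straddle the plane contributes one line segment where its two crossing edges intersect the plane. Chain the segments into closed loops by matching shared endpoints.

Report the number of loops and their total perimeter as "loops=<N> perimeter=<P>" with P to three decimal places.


loops=1 perimeter=6.213

Straddling triangles (8 of 20):
  (v11,v10,v2) [++-] → (-0.93173, -0.8123, -0.26557)–(-0.93173, -0.8123, 0.26557)  len=0.5311
  (v3,v9,v4) [-++] → (0.93173, -0.8123, 0.26557)–(0.0723266, -0.8123, 1.12497)  len=1.2154
  (v3,v4,v2) [-+-] → (0.0723266, -0.8123, 1.12497)–(-0.0723266, -0.8123, 1.12497)  len=0.1447
  (v3,v2,v6) [--+] → (-0.0723266, -0.8123, -1.12497)–(0.0723266, -0.8123, -1.12497)  len=0.1447
  (v3,v6,v8) [-++] → (0.0723266, -0.8123, -1.12497)–(0.93173, -0.8123, -0.26557)  len=1.2154
  (v3,v8,v9) [-++] → (0.93173, -0.8123, -0.26557)–(0.93173, -0.8123, 0.26557)  len=0.5311
  (v2,v4,v11) [-++] → (-0.0723266, -0.8123, 1.12497)–(-0.93173, -0.8123, 0.26557)  len=1.2154
  (v6,v2,v10) [+-+] → (-0.0723266, -0.8123, -1.12497)–(-0.93173, -0.8123, -0.26557)  len=1.2154

Chained into 1 loop(s):
  loop 1: 8 segments, perimeter = 6.2131
Total perimeter = 6.213


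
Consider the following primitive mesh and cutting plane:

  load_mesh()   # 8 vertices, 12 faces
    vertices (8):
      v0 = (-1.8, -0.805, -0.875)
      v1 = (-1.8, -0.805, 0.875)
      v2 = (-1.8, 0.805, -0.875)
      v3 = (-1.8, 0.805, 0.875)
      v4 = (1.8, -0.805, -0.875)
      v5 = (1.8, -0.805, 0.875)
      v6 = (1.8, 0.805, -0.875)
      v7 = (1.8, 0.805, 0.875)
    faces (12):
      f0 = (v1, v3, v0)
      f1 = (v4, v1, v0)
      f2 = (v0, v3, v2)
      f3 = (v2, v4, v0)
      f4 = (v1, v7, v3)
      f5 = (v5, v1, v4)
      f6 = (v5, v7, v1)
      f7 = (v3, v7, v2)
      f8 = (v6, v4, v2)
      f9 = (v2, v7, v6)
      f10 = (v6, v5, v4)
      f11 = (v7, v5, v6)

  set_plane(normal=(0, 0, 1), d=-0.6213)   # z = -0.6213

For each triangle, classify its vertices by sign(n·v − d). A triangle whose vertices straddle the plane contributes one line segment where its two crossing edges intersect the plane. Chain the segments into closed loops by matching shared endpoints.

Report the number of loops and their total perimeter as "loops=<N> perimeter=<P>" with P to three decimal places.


loops=1 perimeter=10.420

Straddling triangles (8 of 12):
  (v1,v3,v0) [++-] → (-1.8, -0.571596, -0.6213)–(-1.8, -0.805, -0.6213)  len=0.2334
  (v4,v1,v0) [-+-] → (1.2781, -0.805, -0.6213)–(-1.8, -0.805, -0.6213)  len=3.0781
  (v0,v3,v2) [-+-] → (-1.8, -0.571596, -0.6213)–(-1.8, 0.805, -0.6213)  len=1.3766
  (v5,v1,v4) [++-] → (1.2781, -0.805, -0.6213)–(1.8, -0.805, -0.6213)  len=0.5219
  (v3,v7,v2) [++-] → (-1.2781, 0.805, -0.6213)–(-1.8, 0.805, -0.6213)  len=0.5219
  (v2,v7,v6) [-+-] → (-1.2781, 0.805, -0.6213)–(1.8, 0.805, -0.6213)  len=3.0781
  (v6,v5,v4) [-+-] → (1.8, 0.571596, -0.6213)–(1.8, -0.805, -0.6213)  len=1.3766
  (v7,v5,v6) [++-] → (1.8, 0.571596, -0.6213)–(1.8, 0.805, -0.6213)  len=0.2334

Chained into 1 loop(s):
  loop 1: 8 segments, perimeter = 10.4200
Total perimeter = 10.420


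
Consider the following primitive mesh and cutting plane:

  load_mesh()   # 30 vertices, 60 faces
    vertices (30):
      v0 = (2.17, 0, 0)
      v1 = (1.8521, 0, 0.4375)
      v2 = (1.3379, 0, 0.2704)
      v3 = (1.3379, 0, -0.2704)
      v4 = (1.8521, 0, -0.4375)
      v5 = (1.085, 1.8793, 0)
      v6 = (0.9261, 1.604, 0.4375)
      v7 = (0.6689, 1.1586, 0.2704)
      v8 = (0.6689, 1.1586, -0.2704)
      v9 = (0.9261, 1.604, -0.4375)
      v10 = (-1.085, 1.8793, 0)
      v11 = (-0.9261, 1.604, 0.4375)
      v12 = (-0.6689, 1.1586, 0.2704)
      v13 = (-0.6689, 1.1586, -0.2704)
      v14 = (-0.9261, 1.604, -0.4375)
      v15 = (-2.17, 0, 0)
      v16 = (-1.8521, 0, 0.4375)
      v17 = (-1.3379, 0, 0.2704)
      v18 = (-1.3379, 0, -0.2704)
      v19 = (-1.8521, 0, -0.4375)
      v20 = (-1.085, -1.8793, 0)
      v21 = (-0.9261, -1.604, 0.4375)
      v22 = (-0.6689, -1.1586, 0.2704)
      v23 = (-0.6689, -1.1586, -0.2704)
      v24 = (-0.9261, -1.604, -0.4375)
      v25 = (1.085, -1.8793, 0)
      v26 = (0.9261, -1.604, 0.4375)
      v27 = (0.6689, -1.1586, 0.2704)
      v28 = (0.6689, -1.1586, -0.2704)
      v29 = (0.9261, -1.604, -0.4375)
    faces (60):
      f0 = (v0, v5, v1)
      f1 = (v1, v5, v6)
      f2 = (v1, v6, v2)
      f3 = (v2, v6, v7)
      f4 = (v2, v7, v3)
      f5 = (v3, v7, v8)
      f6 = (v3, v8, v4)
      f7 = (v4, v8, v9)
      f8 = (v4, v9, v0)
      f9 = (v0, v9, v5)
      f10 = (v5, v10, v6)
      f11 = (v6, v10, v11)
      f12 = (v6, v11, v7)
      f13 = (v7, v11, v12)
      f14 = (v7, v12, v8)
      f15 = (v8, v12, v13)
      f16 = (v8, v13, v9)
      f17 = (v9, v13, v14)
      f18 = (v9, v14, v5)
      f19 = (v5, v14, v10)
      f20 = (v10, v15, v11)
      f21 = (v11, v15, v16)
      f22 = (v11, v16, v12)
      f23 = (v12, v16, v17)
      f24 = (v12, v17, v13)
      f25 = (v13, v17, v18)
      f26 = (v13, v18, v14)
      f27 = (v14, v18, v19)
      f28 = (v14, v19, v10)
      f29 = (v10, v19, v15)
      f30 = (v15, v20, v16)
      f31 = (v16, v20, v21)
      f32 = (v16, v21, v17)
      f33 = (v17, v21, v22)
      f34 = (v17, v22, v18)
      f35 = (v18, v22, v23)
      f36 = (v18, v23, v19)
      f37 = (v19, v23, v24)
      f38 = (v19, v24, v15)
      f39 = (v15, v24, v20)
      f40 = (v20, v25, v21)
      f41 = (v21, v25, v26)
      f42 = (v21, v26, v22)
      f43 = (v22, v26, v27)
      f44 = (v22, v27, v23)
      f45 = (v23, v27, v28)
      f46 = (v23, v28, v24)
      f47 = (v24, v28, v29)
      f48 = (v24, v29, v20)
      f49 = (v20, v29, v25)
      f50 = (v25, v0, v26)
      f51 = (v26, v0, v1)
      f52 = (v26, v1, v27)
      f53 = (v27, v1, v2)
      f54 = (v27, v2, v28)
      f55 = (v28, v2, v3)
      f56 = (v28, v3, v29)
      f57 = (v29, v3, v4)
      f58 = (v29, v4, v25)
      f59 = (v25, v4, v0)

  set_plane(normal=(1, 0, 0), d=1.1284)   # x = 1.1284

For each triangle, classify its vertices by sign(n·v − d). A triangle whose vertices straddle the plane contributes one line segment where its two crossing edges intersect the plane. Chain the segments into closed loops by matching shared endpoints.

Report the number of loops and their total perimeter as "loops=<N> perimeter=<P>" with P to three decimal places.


Straddling triangles (20 of 60):
  (v0,v5,v1) [+-+] → (1.1284, 1.80413, 0)–(1.1284, 1.77298, 0.0247523)  len=0.0398
  (v1,v5,v6) [+--] → (1.1284, 1.77298, 0.0247523)–(1.1284, 1.25358, 0.4375)  len=0.6634
  (v1,v6,v2) [+-+] → (1.1284, 1.25358, 0.4375)–(1.1284, 0.816022, 0.355411)  len=0.4452
  (v2,v6,v7) [+--] → (1.1284, 0.816022, 0.355411)–(1.1284, 0.36282, 0.2704)  len=0.4611
  (v2,v7,v3) [+-+] → (1.1284, 0.36282, 0.2704)–(1.1284, 0.36282, -0.101046)  len=0.3714
  (v3,v7,v8) [+--] → (1.1284, 0.36282, -0.101046)–(1.1284, 0.36282, -0.2704)  len=0.1694
  (v3,v8,v4) [+-+] → (1.1284, 0.36282, -0.2704)–(1.1284, 0.708653, -0.335294)  len=0.3519
  (v4,v8,v9) [+--] → (1.1284, 0.708653, -0.335294)–(1.1284, 1.25358, -0.4375)  len=0.5544
  (v4,v9,v0) [+-+] → (1.1284, 1.25358, -0.4375)–(1.1284, 1.34314, -0.366348)  len=0.1144
  (v0,v9,v5) [+--] → (1.1284, 1.34314, -0.366348)–(1.1284, 1.80413, 0)  len=0.5888
  (v25,v0,v26) [-+-] → (1.1284, -1.80413, 0)–(1.1284, -1.34314, 0.366348)  len=0.5888
  (v26,v0,v1) [-++] → (1.1284, -1.34314, 0.366348)–(1.1284, -1.25358, 0.4375)  len=0.1144
  (v26,v1,v27) [-+-] → (1.1284, -1.25358, 0.4375)–(1.1284, -0.708653, 0.335294)  len=0.5544
  (v27,v1,v2) [-++] → (1.1284, -0.708653, 0.335294)–(1.1284, -0.36282, 0.2704)  len=0.3519
  (v27,v2,v28) [-+-] → (1.1284, -0.36282, 0.2704)–(1.1284, -0.36282, 0.101046)  len=0.1694
  (v28,v2,v3) [-++] → (1.1284, -0.36282, 0.101046)–(1.1284, -0.36282, -0.2704)  len=0.3714
  (v28,v3,v29) [-+-] → (1.1284, -0.36282, -0.2704)–(1.1284, -0.816022, -0.355411)  len=0.4611
  (v29,v3,v4) [-++] → (1.1284, -0.816022, -0.355411)–(1.1284, -1.25358, -0.4375)  len=0.4452
  (v29,v4,v25) [-+-] → (1.1284, -1.25358, -0.4375)–(1.1284, -1.77298, -0.0247523)  len=0.6634
  (v25,v4,v0) [-++] → (1.1284, -1.77298, -0.0247523)–(1.1284, -1.80413, 0)  len=0.0398

Chained into 2 loop(s):
  loop 1: 10 segments, perimeter = 3.7598
  loop 2: 10 segments, perimeter = 3.7598
Total perimeter = 7.520

loops=2 perimeter=7.520


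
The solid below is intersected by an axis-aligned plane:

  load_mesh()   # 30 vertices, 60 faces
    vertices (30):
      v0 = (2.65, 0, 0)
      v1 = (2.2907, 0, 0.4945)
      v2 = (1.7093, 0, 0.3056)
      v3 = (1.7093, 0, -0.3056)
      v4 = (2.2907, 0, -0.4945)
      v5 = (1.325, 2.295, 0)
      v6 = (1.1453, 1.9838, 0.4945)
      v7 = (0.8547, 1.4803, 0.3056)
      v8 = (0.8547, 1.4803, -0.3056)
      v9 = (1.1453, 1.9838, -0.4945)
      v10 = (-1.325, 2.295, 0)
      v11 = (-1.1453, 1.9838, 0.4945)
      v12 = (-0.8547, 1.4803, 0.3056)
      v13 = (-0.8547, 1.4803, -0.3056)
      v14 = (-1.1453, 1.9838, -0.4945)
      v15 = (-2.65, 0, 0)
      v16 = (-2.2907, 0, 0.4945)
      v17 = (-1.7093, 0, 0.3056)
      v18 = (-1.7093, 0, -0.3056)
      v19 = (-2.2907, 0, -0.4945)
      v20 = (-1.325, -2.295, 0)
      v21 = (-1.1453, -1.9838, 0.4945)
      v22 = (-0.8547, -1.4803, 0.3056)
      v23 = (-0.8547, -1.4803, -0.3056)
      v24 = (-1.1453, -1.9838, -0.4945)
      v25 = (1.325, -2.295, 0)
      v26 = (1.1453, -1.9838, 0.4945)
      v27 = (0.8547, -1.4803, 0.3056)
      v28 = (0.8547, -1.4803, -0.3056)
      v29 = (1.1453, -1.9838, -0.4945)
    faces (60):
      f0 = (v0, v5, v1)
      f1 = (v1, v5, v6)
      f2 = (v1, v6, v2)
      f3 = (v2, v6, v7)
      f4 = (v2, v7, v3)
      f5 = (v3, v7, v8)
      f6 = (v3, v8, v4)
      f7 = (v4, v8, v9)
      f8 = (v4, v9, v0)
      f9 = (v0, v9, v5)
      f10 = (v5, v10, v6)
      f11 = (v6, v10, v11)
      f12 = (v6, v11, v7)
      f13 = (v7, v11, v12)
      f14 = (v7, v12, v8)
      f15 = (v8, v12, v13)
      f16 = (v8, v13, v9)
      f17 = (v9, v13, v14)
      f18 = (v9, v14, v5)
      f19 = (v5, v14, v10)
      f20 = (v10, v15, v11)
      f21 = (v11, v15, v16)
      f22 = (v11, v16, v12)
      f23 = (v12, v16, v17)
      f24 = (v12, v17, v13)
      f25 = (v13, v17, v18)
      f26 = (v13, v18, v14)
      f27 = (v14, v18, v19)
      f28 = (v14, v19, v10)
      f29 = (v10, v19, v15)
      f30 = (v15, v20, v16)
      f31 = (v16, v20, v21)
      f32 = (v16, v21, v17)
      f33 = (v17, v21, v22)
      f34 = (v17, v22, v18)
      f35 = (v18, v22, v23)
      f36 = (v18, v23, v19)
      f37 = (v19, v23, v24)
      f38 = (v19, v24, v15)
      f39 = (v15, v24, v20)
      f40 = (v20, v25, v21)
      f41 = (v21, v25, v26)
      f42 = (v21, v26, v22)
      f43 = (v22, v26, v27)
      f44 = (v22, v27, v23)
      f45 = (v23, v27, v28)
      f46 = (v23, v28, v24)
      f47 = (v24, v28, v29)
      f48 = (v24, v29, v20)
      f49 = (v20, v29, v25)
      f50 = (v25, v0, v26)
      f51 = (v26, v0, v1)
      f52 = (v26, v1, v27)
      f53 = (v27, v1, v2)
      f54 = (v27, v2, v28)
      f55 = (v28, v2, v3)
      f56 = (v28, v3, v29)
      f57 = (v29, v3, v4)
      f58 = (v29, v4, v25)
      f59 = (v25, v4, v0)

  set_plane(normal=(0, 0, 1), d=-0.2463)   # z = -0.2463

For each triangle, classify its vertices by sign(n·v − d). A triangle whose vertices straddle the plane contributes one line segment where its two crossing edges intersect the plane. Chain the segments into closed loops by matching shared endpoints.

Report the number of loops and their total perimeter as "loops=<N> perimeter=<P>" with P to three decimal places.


loops=2 perimeter=25.082

Straddling triangles (24 of 60):
  (v2,v7,v3) [++-] → (1.62638, 0.143622, -0.2463)–(1.7093, 0, -0.2463)  len=0.1658
  (v3,v7,v8) [-+-] → (1.62638, 0.143622, -0.2463)–(0.8547, 1.4803, -0.2463)  len=1.5434
  (v4,v9,v0) [--+] → (1.90054, 0.988089, -0.2463)–(2.47104, 0, -0.2463)  len=1.1410
  (v0,v9,v5) [+-+] → (1.90054, 0.988089, -0.2463)–(1.2355, 2.14, -0.2463)  len=1.3301
  (v7,v12,v8) [++-] → (0.68885, 1.4803, -0.2463)–(0.8547, 1.4803, -0.2463)  len=0.1658
  (v8,v12,v13) [-+-] → (0.68885, 1.4803, -0.2463)–(-0.8547, 1.4803, -0.2463)  len=1.5436
  (v9,v14,v5) [--+] → (0.0945958, 2.14, -0.2463)–(1.2355, 2.14, -0.2463)  len=1.1409
  (v5,v14,v10) [+-+] → (0.0945958, 2.14, -0.2463)–(-1.2355, 2.14, -0.2463)  len=1.3301
  (v12,v17,v13) [++-] → (-0.937615, 1.33668, -0.2463)–(-0.8547, 1.4803, -0.2463)  len=0.1658
  (v13,v17,v18) [-+-] → (-0.937615, 1.33668, -0.2463)–(-1.7093, 0, -0.2463)  len=1.5434
  (v14,v19,v10) [--+] → (-1.80599, 1.15191, -0.2463)–(-1.2355, 2.14, -0.2463)  len=1.1410
  (v10,v19,v15) [+-+] → (-1.80599, 1.15191, -0.2463)–(-2.47104, 0, -0.2463)  len=1.3301
  (v17,v22,v18) [++-] → (-1.62638, -0.143622, -0.2463)–(-1.7093, 0, -0.2463)  len=0.1658
  (v18,v22,v23) [-+-] → (-1.62638, -0.143622, -0.2463)–(-0.8547, -1.4803, -0.2463)  len=1.5434
  (v19,v24,v15) [--+] → (-1.90054, -0.988089, -0.2463)–(-2.47104, 0, -0.2463)  len=1.1410
  (v15,v24,v20) [+-+] → (-1.90054, -0.988089, -0.2463)–(-1.2355, -2.14, -0.2463)  len=1.3301
  (v22,v27,v23) [++-] → (-0.68885, -1.4803, -0.2463)–(-0.8547, -1.4803, -0.2463)  len=0.1658
  (v23,v27,v28) [-+-] → (-0.68885, -1.4803, -0.2463)–(0.8547, -1.4803, -0.2463)  len=1.5436
  (v24,v29,v20) [--+] → (-0.0945958, -2.14, -0.2463)–(-1.2355, -2.14, -0.2463)  len=1.1409
  (v20,v29,v25) [+-+] → (-0.0945958, -2.14, -0.2463)–(1.2355, -2.14, -0.2463)  len=1.3301
  (v27,v2,v28) [++-] → (0.937615, -1.33668, -0.2463)–(0.8547, -1.4803, -0.2463)  len=0.1658
  (v28,v2,v3) [-+-] → (0.937615, -1.33668, -0.2463)–(1.7093, 0, -0.2463)  len=1.5434
  (v29,v4,v25) [--+] → (1.80599, -1.15191, -0.2463)–(1.2355, -2.14, -0.2463)  len=1.1410
  (v25,v4,v0) [+-+] → (1.80599, -1.15191, -0.2463)–(2.47104, 0, -0.2463)  len=1.3301

Chained into 2 loop(s):
  loop 1: 12 segments, perimeter = 10.2559
  loop 2: 12 segments, perimeter = 14.8262
Total perimeter = 25.082


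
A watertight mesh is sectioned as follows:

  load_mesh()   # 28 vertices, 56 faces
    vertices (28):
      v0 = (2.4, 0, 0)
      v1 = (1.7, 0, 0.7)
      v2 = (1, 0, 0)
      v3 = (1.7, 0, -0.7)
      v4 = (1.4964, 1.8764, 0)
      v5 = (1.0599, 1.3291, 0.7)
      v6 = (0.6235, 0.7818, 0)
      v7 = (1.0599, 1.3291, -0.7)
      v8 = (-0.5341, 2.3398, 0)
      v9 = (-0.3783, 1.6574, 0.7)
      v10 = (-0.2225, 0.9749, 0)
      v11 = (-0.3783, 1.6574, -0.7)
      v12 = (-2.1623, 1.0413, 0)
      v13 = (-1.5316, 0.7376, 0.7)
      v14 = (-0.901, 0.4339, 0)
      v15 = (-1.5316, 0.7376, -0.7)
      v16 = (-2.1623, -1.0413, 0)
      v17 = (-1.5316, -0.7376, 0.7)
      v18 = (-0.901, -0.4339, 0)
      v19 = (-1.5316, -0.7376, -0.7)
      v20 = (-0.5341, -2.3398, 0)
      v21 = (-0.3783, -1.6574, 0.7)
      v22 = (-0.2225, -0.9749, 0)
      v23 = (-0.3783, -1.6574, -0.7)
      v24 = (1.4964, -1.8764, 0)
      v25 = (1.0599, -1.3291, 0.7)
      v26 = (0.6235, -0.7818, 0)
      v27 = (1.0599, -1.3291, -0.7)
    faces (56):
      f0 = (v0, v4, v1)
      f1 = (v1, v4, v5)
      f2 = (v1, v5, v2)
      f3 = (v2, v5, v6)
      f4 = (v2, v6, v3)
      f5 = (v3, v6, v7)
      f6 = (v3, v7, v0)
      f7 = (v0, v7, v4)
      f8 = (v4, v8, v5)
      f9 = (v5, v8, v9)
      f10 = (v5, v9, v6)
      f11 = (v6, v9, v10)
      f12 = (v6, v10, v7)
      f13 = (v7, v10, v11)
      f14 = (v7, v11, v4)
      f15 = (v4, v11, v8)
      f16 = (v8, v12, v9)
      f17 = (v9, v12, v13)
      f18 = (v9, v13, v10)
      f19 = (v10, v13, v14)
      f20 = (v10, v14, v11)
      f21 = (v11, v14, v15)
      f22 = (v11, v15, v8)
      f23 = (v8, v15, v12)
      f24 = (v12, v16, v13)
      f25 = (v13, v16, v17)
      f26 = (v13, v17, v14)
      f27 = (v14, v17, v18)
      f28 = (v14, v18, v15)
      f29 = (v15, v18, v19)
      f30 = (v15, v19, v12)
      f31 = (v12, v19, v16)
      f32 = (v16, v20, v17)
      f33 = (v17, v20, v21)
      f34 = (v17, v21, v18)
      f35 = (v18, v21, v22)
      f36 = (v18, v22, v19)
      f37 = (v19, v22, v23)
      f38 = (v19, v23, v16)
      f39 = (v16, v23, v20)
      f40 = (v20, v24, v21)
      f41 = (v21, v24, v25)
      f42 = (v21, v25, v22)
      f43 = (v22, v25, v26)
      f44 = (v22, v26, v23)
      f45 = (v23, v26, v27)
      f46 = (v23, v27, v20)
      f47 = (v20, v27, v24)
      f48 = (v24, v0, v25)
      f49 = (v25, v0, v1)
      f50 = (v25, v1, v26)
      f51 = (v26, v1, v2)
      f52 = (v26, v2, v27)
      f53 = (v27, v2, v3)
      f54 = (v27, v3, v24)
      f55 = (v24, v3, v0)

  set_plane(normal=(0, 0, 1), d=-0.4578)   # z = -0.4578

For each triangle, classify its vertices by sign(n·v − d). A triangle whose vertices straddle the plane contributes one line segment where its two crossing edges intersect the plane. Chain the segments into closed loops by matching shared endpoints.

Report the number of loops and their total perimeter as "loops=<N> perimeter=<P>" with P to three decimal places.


Straddling triangles (28 of 56):
  (v2,v6,v3) [++-] → (1.32753, 0.270503, -0.4578)–(1.4578, 0, -0.4578)  len=0.3002
  (v3,v6,v7) [-+-] → (1.32753, 0.270503, -0.4578)–(0.908906, 1.13973, -0.4578)  len=0.9648
  (v3,v7,v0) [--+] → (1.52357, 0.869231, -0.4578)–(1.9422, 0, -0.4578)  len=0.9648
  (v0,v7,v4) [+-+] → (1.52357, 0.869231, -0.4578)–(1.21093, 1.51847, -0.4578)  len=0.7206
  (v6,v10,v7) [++-] → (0.61619, 1.20655, -0.4578)–(0.908906, 1.13973, -0.4578)  len=0.3002
  (v7,v10,v11) [-+-] → (0.61619, 1.20655, -0.4578)–(-0.324393, 1.42125, -0.4578)  len=0.9648
  (v7,v11,v4) [--+] → (0.270346, 1.73317, -0.4578)–(1.21093, 1.51847, -0.4578)  len=0.9648
  (v4,v11,v8) [+-+] → (0.270346, 1.73317, -0.4578)–(-0.432207, 1.89351, -0.4578)  len=0.7206
  (v10,v14,v11) [++-] → (-0.559154, 1.23407, -0.4578)–(-0.324393, 1.42125, -0.4578)  len=0.3003
  (v11,v14,v15) [-+-] → (-0.559154, 1.23407, -0.4578)–(-1.31341, 0.63252, -0.4578)  len=0.9648
  (v11,v15,v8) [--+] → (-1.18647, 1.29196, -0.4578)–(-0.432207, 1.89351, -0.4578)  len=0.9648
  (v8,v15,v12) [+-+] → (-1.18647, 1.29196, -0.4578)–(-1.74982, 0.84268, -0.4578)  len=0.7206
  (v14,v18,v15) [++-] → (-1.31341, 0.332261, -0.4578)–(-1.31341, 0.63252, -0.4578)  len=0.3003
  (v15,v18,v19) [-+-] → (-1.31341, 0.332261, -0.4578)–(-1.31341, -0.63252, -0.4578)  len=0.9648
  (v15,v19,v12) [--+] → (-1.74982, -0.122101, -0.4578)–(-1.74982, 0.84268, -0.4578)  len=0.9648
  (v12,v19,v16) [+-+] → (-1.74982, -0.122101, -0.4578)–(-1.74982, -0.84268, -0.4578)  len=0.7206
  (v18,v22,v19) [++-] → (-1.07865, -0.819706, -0.4578)–(-1.31341, -0.63252, -0.4578)  len=0.3003
  (v19,v22,v23) [-+-] → (-1.07865, -0.819706, -0.4578)–(-0.324393, -1.42125, -0.4578)  len=0.9648
  (v19,v23,v16) [--+] → (-0.995564, -1.44423, -0.4578)–(-1.74982, -0.84268, -0.4578)  len=0.9648
  (v16,v23,v20) [+-+] → (-0.995564, -1.44423, -0.4578)–(-0.432207, -1.89351, -0.4578)  len=0.7206
  (v22,v26,v23) [++-] → (-0.0316772, -1.35444, -0.4578)–(-0.324393, -1.42125, -0.4578)  len=0.3002
  (v23,v26,v27) [-+-] → (-0.0316772, -1.35444, -0.4578)–(0.908906, -1.13973, -0.4578)  len=0.9648
  (v23,v27,v20) [--+] → (0.508376, -1.6788, -0.4578)–(-0.432207, -1.89351, -0.4578)  len=0.9648
  (v20,v27,v24) [+-+] → (0.508376, -1.6788, -0.4578)–(1.21093, -1.51847, -0.4578)  len=0.7206
  (v26,v2,v27) [++-] → (1.03917, -0.869231, -0.4578)–(0.908906, -1.13973, -0.4578)  len=0.3002
  (v27,v2,v3) [-+-] → (1.03917, -0.869231, -0.4578)–(1.4578, 0, -0.4578)  len=0.9648
  (v27,v3,v24) [--+] → (1.62955, -0.649234, -0.4578)–(1.21093, -1.51847, -0.4578)  len=0.9648
  (v24,v3,v0) [+-+] → (1.62955, -0.649234, -0.4578)–(1.9422, 0, -0.4578)  len=0.7206

Chained into 2 loop(s):
  loop 1: 14 segments, perimeter = 8.8552
  loop 2: 14 segments, perimeter = 11.7976
Total perimeter = 20.653

loops=2 perimeter=20.653


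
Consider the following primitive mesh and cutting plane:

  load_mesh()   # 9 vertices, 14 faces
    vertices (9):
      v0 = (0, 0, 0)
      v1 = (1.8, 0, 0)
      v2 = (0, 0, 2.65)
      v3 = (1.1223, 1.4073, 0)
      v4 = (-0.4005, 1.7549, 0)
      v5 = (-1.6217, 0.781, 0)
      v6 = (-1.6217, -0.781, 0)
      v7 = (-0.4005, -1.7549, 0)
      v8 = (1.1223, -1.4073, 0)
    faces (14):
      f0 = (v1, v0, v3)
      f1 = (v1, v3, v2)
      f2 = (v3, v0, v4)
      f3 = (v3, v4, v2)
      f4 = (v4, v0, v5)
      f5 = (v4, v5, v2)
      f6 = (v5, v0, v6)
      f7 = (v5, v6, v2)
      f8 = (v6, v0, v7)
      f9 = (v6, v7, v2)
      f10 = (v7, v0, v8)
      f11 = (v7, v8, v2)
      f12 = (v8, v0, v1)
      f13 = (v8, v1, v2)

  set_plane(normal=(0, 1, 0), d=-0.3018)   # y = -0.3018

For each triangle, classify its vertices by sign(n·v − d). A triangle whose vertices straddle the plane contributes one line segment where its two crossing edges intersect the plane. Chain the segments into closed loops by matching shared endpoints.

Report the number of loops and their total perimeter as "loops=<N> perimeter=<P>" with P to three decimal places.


Straddling triangles (8 of 14):
  (v5,v0,v6) [++-] → (-0.62667, -0.3018, 0)–(-1.6217, -0.3018, 0)  len=0.9950
  (v5,v6,v2) [+-+] → (-1.6217, -0.3018, 0)–(-0.62667, -0.3018, 1.62597)  len=1.9063
  (v6,v0,v7) [-+-] → (-0.62667, -0.3018, 0)–(-0.0688762, -0.3018, 0)  len=0.5578
  (v6,v7,v2) [--+] → (-0.0688762, -0.3018, 2.19426)–(-0.62667, -0.3018, 1.62597)  len=0.7963
  (v7,v0,v8) [-+-] → (-0.0688762, -0.3018, 0)–(0.240681, -0.3018, 0)  len=0.3096
  (v7,v8,v2) [--+] → (0.240681, -0.3018, 2.0817)–(-0.0688762, -0.3018, 2.19426)  len=0.3294
  (v8,v0,v1) [-++] → (0.240681, -0.3018, 0)–(1.65467, -0.3018, 0)  len=1.4140
  (v8,v1,v2) [-++] → (1.65467, -0.3018, 0)–(0.240681, -0.3018, 2.0817)  len=2.5165

Chained into 1 loop(s):
  loop 1: 8 segments, perimeter = 8.8248
Total perimeter = 8.825

loops=1 perimeter=8.825


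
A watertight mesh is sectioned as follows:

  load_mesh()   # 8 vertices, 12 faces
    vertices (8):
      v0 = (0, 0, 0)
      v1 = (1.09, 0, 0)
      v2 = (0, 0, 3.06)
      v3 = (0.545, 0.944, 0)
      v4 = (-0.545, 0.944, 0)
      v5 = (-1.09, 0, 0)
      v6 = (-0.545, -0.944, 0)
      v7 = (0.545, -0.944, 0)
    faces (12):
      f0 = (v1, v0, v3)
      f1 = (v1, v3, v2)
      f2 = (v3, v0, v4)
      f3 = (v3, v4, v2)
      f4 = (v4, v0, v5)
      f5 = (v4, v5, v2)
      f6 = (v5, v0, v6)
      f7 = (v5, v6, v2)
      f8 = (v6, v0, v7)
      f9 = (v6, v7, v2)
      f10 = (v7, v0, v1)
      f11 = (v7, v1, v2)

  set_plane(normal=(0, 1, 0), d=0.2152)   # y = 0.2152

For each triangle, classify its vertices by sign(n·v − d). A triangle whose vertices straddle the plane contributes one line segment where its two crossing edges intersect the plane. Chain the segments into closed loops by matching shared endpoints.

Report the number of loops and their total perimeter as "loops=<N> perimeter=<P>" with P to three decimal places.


loops=1 perimeter=7.196

Straddling triangles (6 of 12):
  (v1,v0,v3) [--+] → (0.124242, 0.2152, 0)–(0.965758, 0.2152, 0)  len=0.8415
  (v1,v3,v2) [-+-] → (0.965758, 0.2152, 0)–(0.124242, 0.2152, 2.36242)  len=2.5078
  (v3,v0,v4) [+-+] → (0.124242, 0.2152, 0)–(-0.124242, 0.2152, 0)  len=0.2485
  (v3,v4,v2) [++-] → (-0.124242, 0.2152, 2.36242)–(0.124242, 0.2152, 2.36242)  len=0.2485
  (v4,v0,v5) [+--] → (-0.124242, 0.2152, 0)–(-0.965758, 0.2152, 0)  len=0.8415
  (v4,v5,v2) [+--] → (-0.965758, 0.2152, 0)–(-0.124242, 0.2152, 2.36242)  len=2.5078

Chained into 1 loop(s):
  loop 1: 6 segments, perimeter = 7.1957
Total perimeter = 7.196


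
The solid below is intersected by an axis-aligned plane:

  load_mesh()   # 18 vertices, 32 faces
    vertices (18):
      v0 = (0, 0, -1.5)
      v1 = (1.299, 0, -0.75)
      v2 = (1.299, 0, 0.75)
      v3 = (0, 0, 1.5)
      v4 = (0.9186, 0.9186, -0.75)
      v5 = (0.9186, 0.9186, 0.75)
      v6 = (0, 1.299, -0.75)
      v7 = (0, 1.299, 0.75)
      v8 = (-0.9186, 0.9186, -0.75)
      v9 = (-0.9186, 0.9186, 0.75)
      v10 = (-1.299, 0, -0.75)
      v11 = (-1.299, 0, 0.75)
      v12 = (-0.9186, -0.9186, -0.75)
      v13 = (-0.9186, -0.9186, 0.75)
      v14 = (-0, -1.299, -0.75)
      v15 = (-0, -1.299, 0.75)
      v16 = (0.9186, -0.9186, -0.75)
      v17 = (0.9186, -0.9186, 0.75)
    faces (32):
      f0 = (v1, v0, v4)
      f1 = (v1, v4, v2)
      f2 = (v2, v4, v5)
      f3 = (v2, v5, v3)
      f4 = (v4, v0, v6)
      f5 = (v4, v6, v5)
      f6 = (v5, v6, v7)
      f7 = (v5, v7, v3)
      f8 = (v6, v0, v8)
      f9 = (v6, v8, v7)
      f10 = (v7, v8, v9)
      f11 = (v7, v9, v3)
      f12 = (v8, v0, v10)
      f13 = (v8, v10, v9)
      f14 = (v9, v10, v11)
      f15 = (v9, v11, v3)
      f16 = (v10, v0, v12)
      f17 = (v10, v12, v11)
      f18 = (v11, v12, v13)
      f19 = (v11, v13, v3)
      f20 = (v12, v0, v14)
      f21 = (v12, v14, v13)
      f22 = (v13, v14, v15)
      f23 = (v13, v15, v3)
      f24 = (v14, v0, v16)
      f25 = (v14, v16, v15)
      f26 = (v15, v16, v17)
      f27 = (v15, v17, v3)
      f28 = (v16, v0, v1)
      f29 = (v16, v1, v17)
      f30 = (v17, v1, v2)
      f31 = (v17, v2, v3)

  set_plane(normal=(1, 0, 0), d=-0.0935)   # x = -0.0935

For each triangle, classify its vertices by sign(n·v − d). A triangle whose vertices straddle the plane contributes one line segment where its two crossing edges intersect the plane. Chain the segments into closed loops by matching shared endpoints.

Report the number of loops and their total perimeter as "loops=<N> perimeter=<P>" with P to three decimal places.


Straddling triangles (12 of 32):
  (v6,v0,v8) [++-] → (-0.0935, 0.0935, -1.42366)–(-0.0935, 1.26028, -0.75)  len=1.3473
  (v6,v8,v7) [+-+] → (-0.0935, 1.26028, -0.75)–(-0.0935, 1.26028, 0.597322)  len=1.3473
  (v7,v8,v9) [+--] → (-0.0935, 1.26028, 0.597322)–(-0.0935, 1.26028, 0.75)  len=0.1527
  (v7,v9,v3) [+-+] → (-0.0935, 1.26028, 0.75)–(-0.0935, 0.0935, 1.42366)  len=1.3473
  (v8,v0,v10) [-+-] → (-0.0935, 0.0935, -1.42366)–(-0.0935, 0, -1.44602)  len=0.0961
  (v9,v11,v3) [--+] → (-0.0935, 0, 1.44602)–(-0.0935, 0.0935, 1.42366)  len=0.0961
  (v10,v0,v12) [-+-] → (-0.0935, 0, -1.44602)–(-0.0935, -0.0935, -1.42366)  len=0.0961
  (v11,v13,v3) [--+] → (-0.0935, -0.0935, 1.42366)–(-0.0935, 0, 1.44602)  len=0.0961
  (v12,v0,v14) [-++] → (-0.0935, -0.0935, -1.42366)–(-0.0935, -1.26028, -0.75)  len=1.3473
  (v12,v14,v13) [-+-] → (-0.0935, -1.26028, -0.75)–(-0.0935, -1.26028, -0.597322)  len=0.1527
  (v13,v14,v15) [-++] → (-0.0935, -1.26028, -0.597322)–(-0.0935, -1.26028, 0.75)  len=1.3473
  (v13,v15,v3) [-++] → (-0.0935, -1.26028, 0.75)–(-0.0935, -0.0935, 1.42366)  len=1.3473

Chained into 1 loop(s):
  loop 1: 12 segments, perimeter = 8.7737
Total perimeter = 8.774

loops=1 perimeter=8.774


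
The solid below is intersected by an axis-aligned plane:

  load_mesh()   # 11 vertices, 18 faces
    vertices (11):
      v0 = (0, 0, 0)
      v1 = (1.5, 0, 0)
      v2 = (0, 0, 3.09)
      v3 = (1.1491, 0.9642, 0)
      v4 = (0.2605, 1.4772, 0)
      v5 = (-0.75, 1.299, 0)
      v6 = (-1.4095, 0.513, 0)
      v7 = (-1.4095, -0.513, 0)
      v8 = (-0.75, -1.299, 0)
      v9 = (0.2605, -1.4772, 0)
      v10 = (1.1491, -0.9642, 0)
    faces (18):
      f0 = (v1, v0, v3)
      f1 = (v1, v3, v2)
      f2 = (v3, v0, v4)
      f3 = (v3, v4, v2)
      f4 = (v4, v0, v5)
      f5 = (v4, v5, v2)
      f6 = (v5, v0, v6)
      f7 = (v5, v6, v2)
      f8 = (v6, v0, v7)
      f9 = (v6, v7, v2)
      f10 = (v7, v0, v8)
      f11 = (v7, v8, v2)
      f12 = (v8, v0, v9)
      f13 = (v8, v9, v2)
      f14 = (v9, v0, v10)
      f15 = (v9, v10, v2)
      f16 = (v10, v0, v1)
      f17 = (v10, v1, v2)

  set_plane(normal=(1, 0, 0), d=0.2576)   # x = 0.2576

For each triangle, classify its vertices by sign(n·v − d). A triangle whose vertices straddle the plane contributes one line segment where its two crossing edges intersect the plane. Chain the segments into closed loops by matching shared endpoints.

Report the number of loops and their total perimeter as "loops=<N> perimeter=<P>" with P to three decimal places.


loops=1 perimeter=8.911

Straddling triangles (12 of 18):
  (v1,v0,v3) [+-+] → (0.2576, 0, 0)–(0.2576, 0.21615, 0)  len=0.2161
  (v1,v3,v2) [++-] → (0.2576, 0.21615, 2.3973)–(0.2576, 0, 2.55934)  len=0.2701
  (v3,v0,v4) [+-+] → (0.2576, 0.21615, 0)–(0.2576, 1.46076, 0)  len=1.2446
  (v3,v4,v2) [++-] → (0.2576, 1.46076, 0.0343992)–(0.2576, 0.21615, 2.3973)  len=2.6706
  (v4,v0,v5) [+--] → (0.2576, 1.46076, 0)–(0.2576, 1.47669, 0)  len=0.0159
  (v4,v5,v2) [+--] → (0.2576, 1.47669, 0)–(0.2576, 1.46076, 0.0343992)  len=0.0379
  (v8,v0,v9) [--+] → (0.2576, -1.46076, 0)–(0.2576, -1.47669, 0)  len=0.0159
  (v8,v9,v2) [-+-] → (0.2576, -1.47669, 0)–(0.2576, -1.46076, 0.0343992)  len=0.0379
  (v9,v0,v10) [+-+] → (0.2576, -1.46076, 0)–(0.2576, -0.21615, 0)  len=1.2446
  (v9,v10,v2) [++-] → (0.2576, -0.21615, 2.3973)–(0.2576, -1.46076, 0.0343992)  len=2.6706
  (v10,v0,v1) [+-+] → (0.2576, -0.21615, 0)–(0.2576, 0, 0)  len=0.2161
  (v10,v1,v2) [++-] → (0.2576, 0, 2.55934)–(0.2576, -0.21615, 2.3973)  len=0.2701

Chained into 1 loop(s):
  loop 1: 12 segments, perimeter = 8.9108
Total perimeter = 8.911
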